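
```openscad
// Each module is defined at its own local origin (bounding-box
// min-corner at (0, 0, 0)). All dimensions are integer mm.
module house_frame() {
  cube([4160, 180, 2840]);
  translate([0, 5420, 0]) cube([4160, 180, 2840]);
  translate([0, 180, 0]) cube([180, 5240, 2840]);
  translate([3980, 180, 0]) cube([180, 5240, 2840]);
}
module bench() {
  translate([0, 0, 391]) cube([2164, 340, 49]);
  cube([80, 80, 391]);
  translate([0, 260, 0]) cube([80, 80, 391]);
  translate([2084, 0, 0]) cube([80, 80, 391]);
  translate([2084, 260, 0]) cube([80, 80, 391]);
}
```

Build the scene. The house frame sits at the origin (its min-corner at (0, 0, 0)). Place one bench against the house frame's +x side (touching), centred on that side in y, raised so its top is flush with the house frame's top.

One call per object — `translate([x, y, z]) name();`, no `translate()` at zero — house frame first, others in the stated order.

house_frame();
translate([4160, 2630, 2400]) bench();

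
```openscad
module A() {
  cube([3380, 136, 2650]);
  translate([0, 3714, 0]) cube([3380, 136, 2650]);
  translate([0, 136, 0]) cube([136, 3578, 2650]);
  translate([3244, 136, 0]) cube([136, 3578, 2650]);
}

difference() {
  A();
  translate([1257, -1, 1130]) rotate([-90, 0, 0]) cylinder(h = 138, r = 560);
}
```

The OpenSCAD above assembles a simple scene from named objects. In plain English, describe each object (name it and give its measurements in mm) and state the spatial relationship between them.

A is a box-shaped house frame (walls only): outside footprint 3380×3850 mm, wall height 2650 mm, wall thickness 136 mm. The two y-facing walls run the full x-width; the two x-facing walls fit between the inner faces of the y-facing walls.

The house frame has a circular hole of radius 560 mm through its front wall, centred at (x = 1257, z = 1130).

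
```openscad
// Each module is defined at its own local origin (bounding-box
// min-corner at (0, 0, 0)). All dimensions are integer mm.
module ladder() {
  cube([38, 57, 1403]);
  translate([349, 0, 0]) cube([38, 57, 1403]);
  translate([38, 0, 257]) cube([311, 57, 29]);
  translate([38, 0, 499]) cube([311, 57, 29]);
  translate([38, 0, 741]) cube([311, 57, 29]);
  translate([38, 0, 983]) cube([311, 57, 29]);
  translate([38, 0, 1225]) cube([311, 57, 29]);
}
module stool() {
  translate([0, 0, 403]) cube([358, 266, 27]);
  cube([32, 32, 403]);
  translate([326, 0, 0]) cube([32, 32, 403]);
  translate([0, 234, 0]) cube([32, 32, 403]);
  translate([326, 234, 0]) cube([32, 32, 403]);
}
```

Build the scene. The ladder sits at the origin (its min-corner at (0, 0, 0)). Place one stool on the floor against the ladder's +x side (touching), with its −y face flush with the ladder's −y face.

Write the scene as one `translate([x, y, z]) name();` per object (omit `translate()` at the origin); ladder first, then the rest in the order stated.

ladder();
translate([387, 0, 0]) stool();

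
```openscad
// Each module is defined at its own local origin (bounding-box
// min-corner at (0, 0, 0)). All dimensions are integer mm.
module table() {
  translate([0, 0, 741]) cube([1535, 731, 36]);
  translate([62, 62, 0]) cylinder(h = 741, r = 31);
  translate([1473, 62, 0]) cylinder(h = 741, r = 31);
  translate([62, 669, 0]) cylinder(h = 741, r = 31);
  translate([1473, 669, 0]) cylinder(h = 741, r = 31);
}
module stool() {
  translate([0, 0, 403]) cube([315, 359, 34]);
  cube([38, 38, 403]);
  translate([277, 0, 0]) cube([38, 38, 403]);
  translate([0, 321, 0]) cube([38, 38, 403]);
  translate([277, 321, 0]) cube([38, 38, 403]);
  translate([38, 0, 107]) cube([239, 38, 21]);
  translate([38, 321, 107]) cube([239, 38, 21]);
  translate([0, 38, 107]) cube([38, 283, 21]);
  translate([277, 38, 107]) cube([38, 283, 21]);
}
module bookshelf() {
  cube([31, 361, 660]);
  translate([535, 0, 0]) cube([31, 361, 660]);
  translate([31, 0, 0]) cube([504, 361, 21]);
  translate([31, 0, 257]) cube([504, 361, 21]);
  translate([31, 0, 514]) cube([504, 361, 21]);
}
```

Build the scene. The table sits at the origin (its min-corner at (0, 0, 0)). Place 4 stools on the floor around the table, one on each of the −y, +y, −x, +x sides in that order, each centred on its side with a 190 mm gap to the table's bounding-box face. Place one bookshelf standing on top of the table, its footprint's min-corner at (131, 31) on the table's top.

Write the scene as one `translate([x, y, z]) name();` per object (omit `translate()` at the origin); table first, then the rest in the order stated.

table();
translate([610, -549, 0]) stool();
translate([610, 921, 0]) stool();
translate([-505, 186, 0]) stool();
translate([1725, 186, 0]) stool();
translate([131, 31, 777]) bookshelf();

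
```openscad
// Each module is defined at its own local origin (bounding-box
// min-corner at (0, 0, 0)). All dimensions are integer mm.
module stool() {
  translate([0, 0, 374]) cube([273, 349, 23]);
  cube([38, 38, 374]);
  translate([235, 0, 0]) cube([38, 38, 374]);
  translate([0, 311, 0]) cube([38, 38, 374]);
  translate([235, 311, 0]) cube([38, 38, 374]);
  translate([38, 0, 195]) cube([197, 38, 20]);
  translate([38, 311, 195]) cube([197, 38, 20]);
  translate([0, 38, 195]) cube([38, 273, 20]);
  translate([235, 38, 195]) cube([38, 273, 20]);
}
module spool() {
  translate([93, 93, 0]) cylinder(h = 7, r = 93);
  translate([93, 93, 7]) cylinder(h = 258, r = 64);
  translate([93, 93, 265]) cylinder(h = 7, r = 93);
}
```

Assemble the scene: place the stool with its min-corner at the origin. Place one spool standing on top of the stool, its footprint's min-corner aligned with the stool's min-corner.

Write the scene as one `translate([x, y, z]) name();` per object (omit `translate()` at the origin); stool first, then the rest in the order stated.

stool();
translate([0, 0, 397]) spool();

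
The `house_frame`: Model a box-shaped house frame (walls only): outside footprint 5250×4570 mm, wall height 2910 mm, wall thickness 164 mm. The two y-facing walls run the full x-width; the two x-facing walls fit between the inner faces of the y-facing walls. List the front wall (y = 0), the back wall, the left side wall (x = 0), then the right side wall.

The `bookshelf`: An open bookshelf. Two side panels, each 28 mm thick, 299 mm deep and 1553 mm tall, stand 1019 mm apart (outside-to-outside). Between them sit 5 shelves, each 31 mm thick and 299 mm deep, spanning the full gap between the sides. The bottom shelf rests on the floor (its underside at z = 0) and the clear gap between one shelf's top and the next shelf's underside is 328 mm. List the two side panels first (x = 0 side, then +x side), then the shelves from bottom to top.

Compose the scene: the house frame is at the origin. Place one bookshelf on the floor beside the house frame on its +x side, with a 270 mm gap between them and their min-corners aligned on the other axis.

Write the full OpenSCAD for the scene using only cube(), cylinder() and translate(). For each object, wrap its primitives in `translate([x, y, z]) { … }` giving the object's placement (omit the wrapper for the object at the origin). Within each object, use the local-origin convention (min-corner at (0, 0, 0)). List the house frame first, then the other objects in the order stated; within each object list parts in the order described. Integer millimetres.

cube([5250, 164, 2910]);
translate([0, 4406, 0]) cube([5250, 164, 2910]);
translate([0, 164, 0]) cube([164, 4242, 2910]);
translate([5086, 164, 0]) cube([164, 4242, 2910]);
translate([5520, 0, 0]) {
  cube([28, 299, 1553]);
  translate([991, 0, 0]) cube([28, 299, 1553]);
  translate([28, 0, 0]) cube([963, 299, 31]);
  translate([28, 0, 359]) cube([963, 299, 31]);
  translate([28, 0, 718]) cube([963, 299, 31]);
  translate([28, 0, 1077]) cube([963, 299, 31]);
  translate([28, 0, 1436]) cube([963, 299, 31]);
}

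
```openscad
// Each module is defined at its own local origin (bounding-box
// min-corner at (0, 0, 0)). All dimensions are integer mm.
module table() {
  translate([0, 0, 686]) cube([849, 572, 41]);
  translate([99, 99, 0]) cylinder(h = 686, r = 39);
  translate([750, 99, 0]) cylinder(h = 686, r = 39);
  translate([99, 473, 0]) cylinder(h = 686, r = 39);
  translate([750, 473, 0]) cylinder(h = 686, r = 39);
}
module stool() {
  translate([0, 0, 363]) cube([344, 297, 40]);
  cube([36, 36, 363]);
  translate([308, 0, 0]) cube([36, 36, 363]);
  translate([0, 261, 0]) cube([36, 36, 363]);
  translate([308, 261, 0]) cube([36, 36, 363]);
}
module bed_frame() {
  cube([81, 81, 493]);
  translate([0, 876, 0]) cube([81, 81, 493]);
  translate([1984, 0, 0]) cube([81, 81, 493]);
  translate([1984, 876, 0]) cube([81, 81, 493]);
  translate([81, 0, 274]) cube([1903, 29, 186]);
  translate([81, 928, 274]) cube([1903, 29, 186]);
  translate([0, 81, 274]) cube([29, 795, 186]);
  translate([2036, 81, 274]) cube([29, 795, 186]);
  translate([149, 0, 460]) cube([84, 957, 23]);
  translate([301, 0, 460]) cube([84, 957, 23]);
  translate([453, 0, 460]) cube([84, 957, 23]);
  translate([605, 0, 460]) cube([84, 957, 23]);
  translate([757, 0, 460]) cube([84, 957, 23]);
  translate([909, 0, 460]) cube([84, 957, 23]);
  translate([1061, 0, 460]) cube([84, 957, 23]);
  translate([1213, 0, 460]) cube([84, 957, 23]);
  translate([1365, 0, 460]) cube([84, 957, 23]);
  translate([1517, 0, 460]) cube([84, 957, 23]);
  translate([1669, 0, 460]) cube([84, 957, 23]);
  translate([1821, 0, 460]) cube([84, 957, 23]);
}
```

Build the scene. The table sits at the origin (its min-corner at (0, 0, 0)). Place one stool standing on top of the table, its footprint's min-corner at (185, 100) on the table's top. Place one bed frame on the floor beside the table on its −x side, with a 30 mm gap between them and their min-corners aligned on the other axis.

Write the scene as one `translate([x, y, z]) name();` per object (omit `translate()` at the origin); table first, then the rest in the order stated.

table();
translate([185, 100, 727]) stool();
translate([-2095, 0, 0]) bed_frame();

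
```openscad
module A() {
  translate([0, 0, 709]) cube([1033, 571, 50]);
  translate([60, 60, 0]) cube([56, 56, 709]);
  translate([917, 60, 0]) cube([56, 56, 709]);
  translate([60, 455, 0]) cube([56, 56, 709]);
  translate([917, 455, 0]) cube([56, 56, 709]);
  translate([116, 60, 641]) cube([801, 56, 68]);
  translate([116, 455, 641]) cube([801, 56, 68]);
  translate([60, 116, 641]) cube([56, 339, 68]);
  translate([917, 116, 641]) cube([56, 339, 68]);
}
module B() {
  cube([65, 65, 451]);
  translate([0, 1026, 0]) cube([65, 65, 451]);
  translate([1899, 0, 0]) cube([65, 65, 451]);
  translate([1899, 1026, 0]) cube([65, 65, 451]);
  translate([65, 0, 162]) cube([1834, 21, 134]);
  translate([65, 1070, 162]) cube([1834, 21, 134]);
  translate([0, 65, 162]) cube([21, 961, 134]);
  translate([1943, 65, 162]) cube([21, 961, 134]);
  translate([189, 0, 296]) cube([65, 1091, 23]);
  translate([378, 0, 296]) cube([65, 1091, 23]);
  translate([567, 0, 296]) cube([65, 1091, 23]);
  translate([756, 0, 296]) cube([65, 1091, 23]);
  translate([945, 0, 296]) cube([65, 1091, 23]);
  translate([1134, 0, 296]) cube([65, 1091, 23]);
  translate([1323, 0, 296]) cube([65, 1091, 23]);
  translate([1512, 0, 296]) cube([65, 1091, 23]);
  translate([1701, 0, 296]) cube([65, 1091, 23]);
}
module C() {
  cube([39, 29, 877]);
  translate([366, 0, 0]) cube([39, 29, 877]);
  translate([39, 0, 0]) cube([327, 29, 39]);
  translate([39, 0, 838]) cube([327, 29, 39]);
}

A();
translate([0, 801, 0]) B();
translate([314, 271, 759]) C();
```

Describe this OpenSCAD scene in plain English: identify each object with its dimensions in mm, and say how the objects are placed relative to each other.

A is a rectangular dining table. The top is 1033×571×50 mm with its upper surface at z = 759 mm. It stands on four 56×56 mm square legs, each inset 60 mm from the nearest pair of top edges, running from the floor to the underside of the top. Four apron rails, 56 mm thick and 68 mm tall, run between adjacent legs with their top edges flush with the underside of the top and their outer faces flush with the legs' outer faces.

B is a bed frame 1964 mm long (x) by 1091 mm wide (y). Four 65×65 mm corner posts, 451 mm tall, at the corners of the footprint. Four rails of 21 mm thickness and 134 mm height run between adjacent posts with their undersides at z = 162 mm, their outer faces flush with the outside of the frame (the two x-running rails run between the posts' inner faces; the two y-running rails run between the posts' inner faces). 9 slats, each 65 mm wide (x) and 23 mm thick, lie across the top of the two x-running rails, running the full 1091 mm width of the frame in y; the slats are evenly spaced along x between the inner faces of the end posts with equal gaps (rounded down to the nearest mm) at the −x end and between each pair — any rounding remainder accumulates at the +x end.

C is a rectangular picture frame lying in the x–z plane (depth along y). The opening is 327 mm wide (x) by 799 mm tall (z), surrounded by a border 39 mm wide on all four sides. The frame is 29 mm deep and is made of two full-height vertical stiles with two horizontal rails fitted between them.

The bed frame is on the floor beside the table on its +y side. The picture frame is on top of the table, centred.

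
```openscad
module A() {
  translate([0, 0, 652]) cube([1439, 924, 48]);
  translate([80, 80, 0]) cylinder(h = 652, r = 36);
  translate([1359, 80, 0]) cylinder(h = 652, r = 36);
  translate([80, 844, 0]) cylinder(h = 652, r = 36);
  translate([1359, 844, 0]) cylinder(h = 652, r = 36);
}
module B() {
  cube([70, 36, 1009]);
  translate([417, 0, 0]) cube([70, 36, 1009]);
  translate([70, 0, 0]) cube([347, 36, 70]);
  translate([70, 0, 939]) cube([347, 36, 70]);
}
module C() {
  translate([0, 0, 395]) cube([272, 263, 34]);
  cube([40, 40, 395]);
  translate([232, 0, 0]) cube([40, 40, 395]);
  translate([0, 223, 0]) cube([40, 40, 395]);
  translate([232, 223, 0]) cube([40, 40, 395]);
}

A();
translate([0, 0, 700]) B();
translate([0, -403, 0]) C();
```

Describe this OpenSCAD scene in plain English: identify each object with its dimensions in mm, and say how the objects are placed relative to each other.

A is a rectangular dining table. The top is 1439×924×48 mm with its upper surface at z = 700 mm. It stands on four round legs of 72 mm diameter, each leg's bounding box inset 44 mm from the nearest pair of top edges, running from the floor to the underside of the top.

B is a rectangular picture frame lying in the x–z plane (depth along y). The opening is 347 mm wide (x) by 869 mm tall (z), surrounded by a border 70 mm wide on all four sides. The frame is 36 mm deep and is made of two full-height vertical stiles with two horizontal rails fitted between them.

C is a four-legged stool. The seat is 272×263 mm, 34 mm thick, top at z = 429 mm. It stands on four square legs, each 40×40 mm in cross-section, from z = 0 to the seat underside, each flush with a corner of the seat.

The picture frame is on top of the table. The stool is on the floor beside the table on its −y side.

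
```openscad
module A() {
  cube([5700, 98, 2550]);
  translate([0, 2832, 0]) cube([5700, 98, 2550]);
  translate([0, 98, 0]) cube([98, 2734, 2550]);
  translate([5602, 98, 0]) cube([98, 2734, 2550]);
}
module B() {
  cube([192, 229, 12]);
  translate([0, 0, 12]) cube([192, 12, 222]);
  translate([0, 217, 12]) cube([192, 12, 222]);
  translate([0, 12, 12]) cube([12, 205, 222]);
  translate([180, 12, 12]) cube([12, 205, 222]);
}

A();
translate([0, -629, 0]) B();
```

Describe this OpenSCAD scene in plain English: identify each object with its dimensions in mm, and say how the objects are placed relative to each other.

A is a box-shaped house frame (walls only): outside footprint 5700×2930 mm, wall height 2550 mm, wall thickness 98 mm. The two y-facing walls run the full x-width; the two x-facing walls fit between the inner faces of the y-facing walls.

B is an open storage box with external size 192×229×234 mm and wall thickness 12 mm (the base is also 12 mm thick). The base covers the whole footprint; the four walls stand on the base, with the y-facing walls full-width and the x-facing walls fitting between their inner faces.

The open box is on the floor beside the house frame on its −y side.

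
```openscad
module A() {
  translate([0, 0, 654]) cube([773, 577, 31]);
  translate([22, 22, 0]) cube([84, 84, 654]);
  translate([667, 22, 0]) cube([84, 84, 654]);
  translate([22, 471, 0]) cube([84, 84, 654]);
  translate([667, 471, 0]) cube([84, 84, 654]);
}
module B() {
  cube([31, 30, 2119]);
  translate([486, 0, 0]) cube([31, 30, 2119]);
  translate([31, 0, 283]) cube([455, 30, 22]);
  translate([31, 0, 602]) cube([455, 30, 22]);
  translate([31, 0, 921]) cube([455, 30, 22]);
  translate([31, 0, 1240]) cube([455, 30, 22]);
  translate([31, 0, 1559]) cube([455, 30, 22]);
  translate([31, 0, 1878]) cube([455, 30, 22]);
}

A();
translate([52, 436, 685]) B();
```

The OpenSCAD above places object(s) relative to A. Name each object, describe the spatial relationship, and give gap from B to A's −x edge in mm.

A is a table. B is a ladder. The ladder is on top of the table. The gap from the ladder to the table's −x edge is 52 mm.

The ladder's min-x is at 52; the table's min-x is 0; gap = 52 mm.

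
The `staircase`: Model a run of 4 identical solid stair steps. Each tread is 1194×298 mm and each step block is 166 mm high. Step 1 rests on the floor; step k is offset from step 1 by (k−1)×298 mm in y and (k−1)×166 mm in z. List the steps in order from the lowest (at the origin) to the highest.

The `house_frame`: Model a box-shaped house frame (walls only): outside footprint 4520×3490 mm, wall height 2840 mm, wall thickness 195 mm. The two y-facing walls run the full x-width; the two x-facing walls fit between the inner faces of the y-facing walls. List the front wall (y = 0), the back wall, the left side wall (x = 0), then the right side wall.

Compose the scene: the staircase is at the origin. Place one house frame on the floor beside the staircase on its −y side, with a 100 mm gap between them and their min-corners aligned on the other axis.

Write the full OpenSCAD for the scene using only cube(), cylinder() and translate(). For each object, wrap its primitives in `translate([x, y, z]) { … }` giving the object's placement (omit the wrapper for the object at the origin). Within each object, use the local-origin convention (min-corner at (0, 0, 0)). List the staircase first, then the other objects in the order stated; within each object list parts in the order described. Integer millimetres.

cube([1194, 298, 166]);
translate([0, 298, 166]) cube([1194, 298, 166]);
translate([0, 596, 332]) cube([1194, 298, 166]);
translate([0, 894, 498]) cube([1194, 298, 166]);
translate([0, -3590, 0]) {
  cube([4520, 195, 2840]);
  translate([0, 3295, 0]) cube([4520, 195, 2840]);
  translate([0, 195, 0]) cube([195, 3100, 2840]);
  translate([4325, 195, 0]) cube([195, 3100, 2840]);
}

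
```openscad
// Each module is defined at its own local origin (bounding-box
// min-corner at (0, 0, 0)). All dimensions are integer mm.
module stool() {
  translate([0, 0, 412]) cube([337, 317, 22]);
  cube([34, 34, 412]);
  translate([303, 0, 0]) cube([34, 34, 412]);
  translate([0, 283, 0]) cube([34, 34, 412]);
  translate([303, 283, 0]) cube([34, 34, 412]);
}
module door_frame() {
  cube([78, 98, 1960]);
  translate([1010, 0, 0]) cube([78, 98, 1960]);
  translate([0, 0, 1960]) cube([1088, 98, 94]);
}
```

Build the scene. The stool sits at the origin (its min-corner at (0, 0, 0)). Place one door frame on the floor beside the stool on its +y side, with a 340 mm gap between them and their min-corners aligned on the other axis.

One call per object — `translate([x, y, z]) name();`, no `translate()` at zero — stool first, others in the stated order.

stool();
translate([0, 657, 0]) door_frame();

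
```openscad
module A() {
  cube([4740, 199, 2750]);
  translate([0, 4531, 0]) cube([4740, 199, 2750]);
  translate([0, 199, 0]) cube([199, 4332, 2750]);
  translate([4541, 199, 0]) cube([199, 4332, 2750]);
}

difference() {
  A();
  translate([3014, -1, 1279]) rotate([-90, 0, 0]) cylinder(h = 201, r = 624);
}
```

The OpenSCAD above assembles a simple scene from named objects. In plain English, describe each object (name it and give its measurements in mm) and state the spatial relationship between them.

A is a box-shaped house frame (walls only): outside footprint 4740×4730 mm, wall height 2750 mm, wall thickness 199 mm. The two y-facing walls run the full x-width; the two x-facing walls fit between the inner faces of the y-facing walls.

The house frame has a circular hole of radius 624 mm through its front wall, centred at (x = 3014, z = 1279).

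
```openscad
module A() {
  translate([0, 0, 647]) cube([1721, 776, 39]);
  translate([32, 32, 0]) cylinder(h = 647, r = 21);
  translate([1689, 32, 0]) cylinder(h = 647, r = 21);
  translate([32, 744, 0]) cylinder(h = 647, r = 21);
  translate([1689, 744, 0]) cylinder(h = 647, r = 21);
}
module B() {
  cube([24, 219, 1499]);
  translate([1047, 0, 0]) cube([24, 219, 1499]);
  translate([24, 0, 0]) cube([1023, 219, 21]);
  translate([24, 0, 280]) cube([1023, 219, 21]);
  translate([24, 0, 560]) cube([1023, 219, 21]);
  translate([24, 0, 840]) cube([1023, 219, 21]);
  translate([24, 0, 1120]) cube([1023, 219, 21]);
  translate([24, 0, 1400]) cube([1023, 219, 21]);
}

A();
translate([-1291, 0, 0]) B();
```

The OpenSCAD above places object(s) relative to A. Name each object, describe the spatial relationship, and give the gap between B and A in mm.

A is a table. B is a bookshelf. The bookshelf is on the floor beside the table on its −x side. The gap between the bookshelf and the table is 220 mm.

The bookshelf's nearest face is 220 mm from the table's −x face.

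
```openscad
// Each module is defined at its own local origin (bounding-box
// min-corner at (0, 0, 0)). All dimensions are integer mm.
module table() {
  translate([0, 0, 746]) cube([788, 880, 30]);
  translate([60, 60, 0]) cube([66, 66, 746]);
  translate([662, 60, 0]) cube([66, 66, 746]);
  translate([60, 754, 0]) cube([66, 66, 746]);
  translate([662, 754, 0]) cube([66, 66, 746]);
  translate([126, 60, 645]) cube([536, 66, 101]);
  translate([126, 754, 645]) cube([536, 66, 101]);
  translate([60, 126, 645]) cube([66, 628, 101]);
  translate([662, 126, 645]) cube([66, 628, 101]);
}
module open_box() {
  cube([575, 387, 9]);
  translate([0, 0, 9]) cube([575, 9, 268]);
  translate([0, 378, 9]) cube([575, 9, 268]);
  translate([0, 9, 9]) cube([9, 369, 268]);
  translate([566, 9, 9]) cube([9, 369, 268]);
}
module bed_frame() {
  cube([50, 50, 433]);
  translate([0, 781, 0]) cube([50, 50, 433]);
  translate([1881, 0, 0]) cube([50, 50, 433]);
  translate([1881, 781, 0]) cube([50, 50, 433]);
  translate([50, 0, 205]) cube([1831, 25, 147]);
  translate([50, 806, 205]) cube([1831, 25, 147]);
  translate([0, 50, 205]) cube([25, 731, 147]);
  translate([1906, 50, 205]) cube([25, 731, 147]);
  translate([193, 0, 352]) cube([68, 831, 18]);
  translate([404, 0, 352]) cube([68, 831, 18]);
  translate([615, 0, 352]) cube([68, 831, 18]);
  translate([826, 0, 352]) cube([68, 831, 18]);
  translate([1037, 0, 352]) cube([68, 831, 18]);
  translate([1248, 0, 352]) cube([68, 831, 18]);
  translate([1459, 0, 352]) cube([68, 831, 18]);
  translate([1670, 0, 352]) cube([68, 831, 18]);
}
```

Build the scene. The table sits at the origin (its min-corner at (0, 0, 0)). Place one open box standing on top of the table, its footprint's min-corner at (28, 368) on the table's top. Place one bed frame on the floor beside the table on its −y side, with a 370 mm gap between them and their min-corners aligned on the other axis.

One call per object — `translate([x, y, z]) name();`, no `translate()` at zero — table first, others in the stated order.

table();
translate([28, 368, 776]) open_box();
translate([0, -1201, 0]) bed_frame();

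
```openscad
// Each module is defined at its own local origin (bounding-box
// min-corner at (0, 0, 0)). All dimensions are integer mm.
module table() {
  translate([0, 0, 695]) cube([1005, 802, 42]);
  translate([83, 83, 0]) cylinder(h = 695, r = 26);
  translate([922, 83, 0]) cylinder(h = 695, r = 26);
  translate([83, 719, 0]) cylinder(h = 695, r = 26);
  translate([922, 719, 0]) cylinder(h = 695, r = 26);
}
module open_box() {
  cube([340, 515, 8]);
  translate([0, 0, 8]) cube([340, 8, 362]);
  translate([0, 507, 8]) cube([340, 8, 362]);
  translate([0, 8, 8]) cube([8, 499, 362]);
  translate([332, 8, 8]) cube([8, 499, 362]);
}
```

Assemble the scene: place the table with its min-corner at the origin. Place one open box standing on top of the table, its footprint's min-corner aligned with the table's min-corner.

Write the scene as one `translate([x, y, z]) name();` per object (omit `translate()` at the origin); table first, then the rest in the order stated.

table();
translate([0, 0, 737]) open_box();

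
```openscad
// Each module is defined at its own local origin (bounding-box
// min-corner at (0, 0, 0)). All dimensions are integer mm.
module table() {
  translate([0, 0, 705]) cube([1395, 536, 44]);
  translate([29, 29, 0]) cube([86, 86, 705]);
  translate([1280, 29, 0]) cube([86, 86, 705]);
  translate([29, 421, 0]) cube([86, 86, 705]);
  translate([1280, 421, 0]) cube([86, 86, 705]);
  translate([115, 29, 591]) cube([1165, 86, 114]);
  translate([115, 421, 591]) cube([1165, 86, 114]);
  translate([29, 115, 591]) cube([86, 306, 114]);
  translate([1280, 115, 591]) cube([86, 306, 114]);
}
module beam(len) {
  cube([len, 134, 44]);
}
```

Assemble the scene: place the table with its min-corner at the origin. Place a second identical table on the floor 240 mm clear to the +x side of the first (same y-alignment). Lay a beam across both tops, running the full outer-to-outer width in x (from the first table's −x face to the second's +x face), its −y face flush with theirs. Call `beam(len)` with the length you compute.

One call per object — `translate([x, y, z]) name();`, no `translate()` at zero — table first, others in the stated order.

table();
translate([1635, 0, 0]) table();
translate([0, 0, 749]) beam(3030);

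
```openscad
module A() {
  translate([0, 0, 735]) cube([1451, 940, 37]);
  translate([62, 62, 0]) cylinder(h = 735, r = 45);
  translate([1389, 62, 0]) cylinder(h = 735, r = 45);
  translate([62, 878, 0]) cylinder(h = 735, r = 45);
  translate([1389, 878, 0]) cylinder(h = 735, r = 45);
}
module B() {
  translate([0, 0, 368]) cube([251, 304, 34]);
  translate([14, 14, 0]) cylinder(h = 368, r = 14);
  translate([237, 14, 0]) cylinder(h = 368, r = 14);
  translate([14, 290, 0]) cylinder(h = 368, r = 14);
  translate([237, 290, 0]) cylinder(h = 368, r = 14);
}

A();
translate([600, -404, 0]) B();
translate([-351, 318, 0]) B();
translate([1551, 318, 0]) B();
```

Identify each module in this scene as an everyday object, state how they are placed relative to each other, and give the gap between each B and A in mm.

A is a table. B is a stool. Three stools sit around the table at the −y, −x, +x sides. The gap between each stool and the table is 100 mm.

Each stool's nearest face is 100 mm from the table's bounding box.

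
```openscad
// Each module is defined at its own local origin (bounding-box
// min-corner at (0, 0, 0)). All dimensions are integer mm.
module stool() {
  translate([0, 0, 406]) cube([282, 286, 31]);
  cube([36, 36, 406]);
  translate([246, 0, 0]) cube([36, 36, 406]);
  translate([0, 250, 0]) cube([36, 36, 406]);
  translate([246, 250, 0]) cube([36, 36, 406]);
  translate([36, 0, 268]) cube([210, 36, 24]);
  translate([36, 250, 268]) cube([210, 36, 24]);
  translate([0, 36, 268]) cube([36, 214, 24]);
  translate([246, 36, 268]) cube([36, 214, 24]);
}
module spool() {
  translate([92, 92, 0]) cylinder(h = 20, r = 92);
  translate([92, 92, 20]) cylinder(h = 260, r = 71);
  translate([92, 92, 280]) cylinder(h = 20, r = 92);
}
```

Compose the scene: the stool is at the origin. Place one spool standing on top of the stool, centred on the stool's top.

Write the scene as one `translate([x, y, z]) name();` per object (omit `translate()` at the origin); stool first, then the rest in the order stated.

stool();
translate([49, 51, 437]) spool();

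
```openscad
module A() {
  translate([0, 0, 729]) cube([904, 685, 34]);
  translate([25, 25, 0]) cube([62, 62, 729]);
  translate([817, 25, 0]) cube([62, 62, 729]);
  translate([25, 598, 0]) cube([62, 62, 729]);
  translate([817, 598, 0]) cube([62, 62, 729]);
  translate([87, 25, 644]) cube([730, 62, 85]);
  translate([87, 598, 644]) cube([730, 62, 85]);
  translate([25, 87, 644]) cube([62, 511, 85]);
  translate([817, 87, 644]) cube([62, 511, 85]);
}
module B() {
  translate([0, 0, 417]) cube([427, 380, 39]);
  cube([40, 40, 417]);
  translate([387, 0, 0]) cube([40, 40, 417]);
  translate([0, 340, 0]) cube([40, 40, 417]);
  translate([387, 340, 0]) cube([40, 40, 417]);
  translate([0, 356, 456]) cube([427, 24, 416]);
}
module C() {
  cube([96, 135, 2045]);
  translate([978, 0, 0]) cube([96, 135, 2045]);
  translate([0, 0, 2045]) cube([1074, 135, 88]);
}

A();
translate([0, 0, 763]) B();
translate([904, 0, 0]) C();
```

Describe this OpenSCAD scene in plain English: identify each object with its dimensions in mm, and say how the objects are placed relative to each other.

A is a rectangular dining table. The top is 904×685×34 mm with its upper surface at z = 763 mm. It stands on four 62×62 mm square legs, each inset 25 mm from the nearest pair of top edges, running from the floor to the underside of the top. Four apron rails, 62 mm thick and 85 mm tall, run between adjacent legs with their top edges flush with the underside of the top and their outer faces flush with the legs' outer faces.

B is a chair: 427×380 mm seat, 39 mm thick, top at z = 456 mm, on four 40 mm square corner legs flush with the seat edges. A 24 mm thick backrest slab spans the full seat width, extending 416 mm above the seat top, its back face flush with the seat's +y edge.

C is a door frame. The clear opening is 882 mm wide and 2045 mm high. Two 96 mm wide jambs, 135 mm deep, stand either side of the opening from the floor to the top of the opening. A 88 mm thick head sits across the top of both jambs, spanning the full outside width of the frame.

The chair is on top of the table. The door frame is against the table's +x side, with their −y faces flush.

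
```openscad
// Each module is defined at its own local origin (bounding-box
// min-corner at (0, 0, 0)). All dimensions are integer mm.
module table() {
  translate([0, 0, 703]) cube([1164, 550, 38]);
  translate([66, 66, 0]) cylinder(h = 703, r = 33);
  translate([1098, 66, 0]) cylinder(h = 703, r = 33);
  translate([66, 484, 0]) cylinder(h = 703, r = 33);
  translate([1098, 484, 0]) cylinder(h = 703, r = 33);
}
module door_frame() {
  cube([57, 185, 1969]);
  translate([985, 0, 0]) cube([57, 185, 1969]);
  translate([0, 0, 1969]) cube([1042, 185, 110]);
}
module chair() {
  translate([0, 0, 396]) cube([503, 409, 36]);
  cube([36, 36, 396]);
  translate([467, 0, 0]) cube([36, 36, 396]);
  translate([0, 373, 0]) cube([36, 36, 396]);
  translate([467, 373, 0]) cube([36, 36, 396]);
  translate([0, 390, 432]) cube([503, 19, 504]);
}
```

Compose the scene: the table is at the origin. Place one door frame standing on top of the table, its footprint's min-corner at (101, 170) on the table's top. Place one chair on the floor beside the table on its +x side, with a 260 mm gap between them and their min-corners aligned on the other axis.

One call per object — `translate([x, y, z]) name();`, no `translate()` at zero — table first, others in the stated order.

table();
translate([101, 170, 741]) door_frame();
translate([1424, 0, 0]) chair();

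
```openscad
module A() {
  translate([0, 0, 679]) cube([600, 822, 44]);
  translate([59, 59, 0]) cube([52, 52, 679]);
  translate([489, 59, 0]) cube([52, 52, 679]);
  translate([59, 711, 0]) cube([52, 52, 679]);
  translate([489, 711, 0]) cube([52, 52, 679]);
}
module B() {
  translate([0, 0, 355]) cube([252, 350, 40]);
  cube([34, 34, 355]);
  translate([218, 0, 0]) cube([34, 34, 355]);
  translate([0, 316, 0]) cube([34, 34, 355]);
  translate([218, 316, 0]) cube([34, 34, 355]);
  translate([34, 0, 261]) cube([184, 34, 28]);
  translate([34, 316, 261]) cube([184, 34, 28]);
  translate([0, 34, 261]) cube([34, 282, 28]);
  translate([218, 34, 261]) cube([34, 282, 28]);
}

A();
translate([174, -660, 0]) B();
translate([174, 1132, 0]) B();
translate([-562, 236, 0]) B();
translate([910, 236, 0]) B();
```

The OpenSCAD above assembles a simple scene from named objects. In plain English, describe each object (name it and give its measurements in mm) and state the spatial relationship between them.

A is a table: top 600 mm (x) × 822 mm (y), 44 mm thick, upper face at z = 723 mm, on four 52×52 mm square legs, each inset 59 mm from the nearest pair of top edges, running from z = 0 to the bottom of the top.

B is a four-legged stool. The seat is 252×350 mm, 40 mm thick, top at z = 395 mm. It stands on four square legs, each 34×34 mm in cross-section, from z = 0 to the seat underside, each flush with a corner of the seat. Four stretchers, 34 mm wide and 28 mm tall, connect adjacent legs with their undersides at z = 261 mm, each running between the inner faces of the legs it joins and aligned with the legs' outer faces on the other axis.

Four stools sit around the table at the −y, +y, −x, +x sides.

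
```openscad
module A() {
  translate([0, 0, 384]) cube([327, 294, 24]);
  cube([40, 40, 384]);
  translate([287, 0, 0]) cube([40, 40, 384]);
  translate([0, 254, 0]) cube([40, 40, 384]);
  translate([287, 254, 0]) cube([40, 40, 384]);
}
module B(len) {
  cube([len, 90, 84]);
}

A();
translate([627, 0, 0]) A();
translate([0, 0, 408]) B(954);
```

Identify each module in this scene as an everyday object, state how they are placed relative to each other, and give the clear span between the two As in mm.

Second stool starts at x = 627; first ends at x = 327; clear span = 627 − 327 = 300 mm.

A is a stool. B is a beam. A beam spans the tops of two stools. The clear span between the two stools is 300 mm.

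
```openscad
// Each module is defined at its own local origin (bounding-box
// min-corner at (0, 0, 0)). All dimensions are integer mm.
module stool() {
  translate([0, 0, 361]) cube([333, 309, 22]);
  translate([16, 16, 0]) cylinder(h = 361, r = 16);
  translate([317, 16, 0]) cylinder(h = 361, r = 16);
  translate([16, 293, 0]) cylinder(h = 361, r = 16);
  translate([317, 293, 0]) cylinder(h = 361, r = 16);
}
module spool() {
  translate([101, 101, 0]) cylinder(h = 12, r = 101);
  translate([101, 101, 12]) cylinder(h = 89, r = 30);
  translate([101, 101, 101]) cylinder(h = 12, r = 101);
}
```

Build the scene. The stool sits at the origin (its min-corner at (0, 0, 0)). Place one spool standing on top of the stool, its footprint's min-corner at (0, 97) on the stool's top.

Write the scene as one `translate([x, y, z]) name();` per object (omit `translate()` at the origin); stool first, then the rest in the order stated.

stool();
translate([0, 97, 383]) spool();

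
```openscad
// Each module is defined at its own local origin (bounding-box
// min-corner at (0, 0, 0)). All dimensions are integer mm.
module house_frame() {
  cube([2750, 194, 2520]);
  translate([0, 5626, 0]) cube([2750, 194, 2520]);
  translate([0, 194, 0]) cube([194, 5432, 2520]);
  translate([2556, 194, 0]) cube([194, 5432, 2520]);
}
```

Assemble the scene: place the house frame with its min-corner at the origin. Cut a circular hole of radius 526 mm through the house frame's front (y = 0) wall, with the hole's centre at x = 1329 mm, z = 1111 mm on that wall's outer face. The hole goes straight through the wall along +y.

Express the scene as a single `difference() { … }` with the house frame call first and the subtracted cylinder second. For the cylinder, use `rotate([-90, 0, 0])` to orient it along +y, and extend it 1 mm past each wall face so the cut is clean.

difference() {
  house_frame();
  translate([1329, -1, 1111]) rotate([-90, 0, 0]) cylinder(h = 196, r = 526);
}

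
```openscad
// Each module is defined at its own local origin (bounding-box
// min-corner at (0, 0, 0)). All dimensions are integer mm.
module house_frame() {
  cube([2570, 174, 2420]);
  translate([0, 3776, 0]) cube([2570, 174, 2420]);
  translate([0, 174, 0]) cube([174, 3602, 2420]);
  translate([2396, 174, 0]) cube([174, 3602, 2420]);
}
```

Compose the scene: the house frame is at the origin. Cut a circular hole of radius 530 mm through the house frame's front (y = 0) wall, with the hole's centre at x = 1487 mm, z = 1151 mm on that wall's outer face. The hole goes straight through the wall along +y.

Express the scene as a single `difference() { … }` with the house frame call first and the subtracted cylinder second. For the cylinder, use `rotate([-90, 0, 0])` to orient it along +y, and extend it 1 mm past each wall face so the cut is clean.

difference() {
  house_frame();
  translate([1487, -1, 1151]) rotate([-90, 0, 0]) cylinder(h = 176, r = 530);
}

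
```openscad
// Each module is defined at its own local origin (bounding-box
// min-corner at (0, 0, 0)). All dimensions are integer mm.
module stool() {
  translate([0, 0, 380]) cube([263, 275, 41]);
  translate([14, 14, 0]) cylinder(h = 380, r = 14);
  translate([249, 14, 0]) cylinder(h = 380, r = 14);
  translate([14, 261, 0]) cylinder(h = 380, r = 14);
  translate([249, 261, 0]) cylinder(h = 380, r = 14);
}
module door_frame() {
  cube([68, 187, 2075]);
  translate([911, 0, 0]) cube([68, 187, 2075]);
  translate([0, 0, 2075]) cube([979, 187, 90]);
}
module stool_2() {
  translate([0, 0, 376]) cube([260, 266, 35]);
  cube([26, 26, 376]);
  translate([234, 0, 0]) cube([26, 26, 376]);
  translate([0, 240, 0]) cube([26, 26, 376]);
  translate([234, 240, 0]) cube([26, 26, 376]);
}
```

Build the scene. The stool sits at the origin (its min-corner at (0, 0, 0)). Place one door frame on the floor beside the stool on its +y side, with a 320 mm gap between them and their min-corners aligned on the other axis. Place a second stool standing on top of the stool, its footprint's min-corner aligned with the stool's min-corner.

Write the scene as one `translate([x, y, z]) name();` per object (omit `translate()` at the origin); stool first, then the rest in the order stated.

stool();
translate([0, 595, 0]) door_frame();
translate([0, 0, 421]) stool_2();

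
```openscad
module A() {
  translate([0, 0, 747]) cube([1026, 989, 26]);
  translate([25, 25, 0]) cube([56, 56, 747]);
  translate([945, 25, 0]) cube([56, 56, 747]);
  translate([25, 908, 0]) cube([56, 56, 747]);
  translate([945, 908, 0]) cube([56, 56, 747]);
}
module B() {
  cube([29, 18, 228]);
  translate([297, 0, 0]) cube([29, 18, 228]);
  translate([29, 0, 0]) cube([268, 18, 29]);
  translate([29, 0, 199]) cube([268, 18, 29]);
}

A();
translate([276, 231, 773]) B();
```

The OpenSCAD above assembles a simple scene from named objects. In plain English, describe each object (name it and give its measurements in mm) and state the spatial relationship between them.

A is a table: top 1026 mm (x) × 989 mm (y), 26 mm thick, upper face at z = 773 mm, on four 56×56 mm square legs, each inset 25 mm from the nearest pair of top edges, running from z = 0 to the bottom of the top.

B is a rectangular picture frame lying in the x–z plane (depth along y). The opening is 268 mm wide (x) by 170 mm tall (z), surrounded by a border 29 mm wide on all four sides. The frame is 18 mm deep and is made of two full-height vertical stiles with two horizontal rails fitted between them.

The picture frame is on top of the table.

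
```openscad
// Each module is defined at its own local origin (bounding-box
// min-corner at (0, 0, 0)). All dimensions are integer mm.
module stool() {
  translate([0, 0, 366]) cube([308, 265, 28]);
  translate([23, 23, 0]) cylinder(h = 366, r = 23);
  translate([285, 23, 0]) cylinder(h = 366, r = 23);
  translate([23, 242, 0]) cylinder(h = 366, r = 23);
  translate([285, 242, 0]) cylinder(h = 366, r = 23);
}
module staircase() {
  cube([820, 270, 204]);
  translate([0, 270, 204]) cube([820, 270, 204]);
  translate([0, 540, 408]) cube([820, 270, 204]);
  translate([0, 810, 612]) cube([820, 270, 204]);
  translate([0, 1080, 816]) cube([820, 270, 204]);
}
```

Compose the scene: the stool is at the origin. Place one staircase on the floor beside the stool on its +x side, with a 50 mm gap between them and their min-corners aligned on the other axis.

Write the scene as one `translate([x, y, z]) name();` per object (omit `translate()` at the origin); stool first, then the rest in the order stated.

stool();
translate([358, 0, 0]) staircase();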